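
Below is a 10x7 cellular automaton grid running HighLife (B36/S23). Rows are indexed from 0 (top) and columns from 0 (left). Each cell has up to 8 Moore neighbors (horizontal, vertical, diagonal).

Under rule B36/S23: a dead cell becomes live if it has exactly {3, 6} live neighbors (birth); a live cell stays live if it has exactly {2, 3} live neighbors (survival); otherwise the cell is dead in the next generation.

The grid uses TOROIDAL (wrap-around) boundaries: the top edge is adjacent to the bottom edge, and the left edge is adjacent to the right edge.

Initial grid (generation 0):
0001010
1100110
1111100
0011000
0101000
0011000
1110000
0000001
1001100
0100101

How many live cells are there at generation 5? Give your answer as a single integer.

Answer: 26

Derivation:
Simulating step by step:
Generation 0 (given above): 27 live cells
Generation 1: 28 live cells
0111000
1000010
1000011
1000000
0110100
1001000
1111000
0011001
1001101
1010001
Generation 2: 28 live cells
0011000
1010110
1100010
1000010
1111000
1110100
1000101
0000011
0000100
0000111
Generation 3: 24 live cells
0110000
1010110
1000011
0100100
0001100
0000110
0001100
1000101
0000110
0000110
Generation 4: 23 live cells
0110001
1011110
1001000
1001101
0001000
0000010
0001001
0000001
0001000
0001110
Generation 5: 26 live cells
1101101
1000110
1000100
1011101
0001011
0000100
0000011
0000000
0001010
0001110
Population at generation 5: 26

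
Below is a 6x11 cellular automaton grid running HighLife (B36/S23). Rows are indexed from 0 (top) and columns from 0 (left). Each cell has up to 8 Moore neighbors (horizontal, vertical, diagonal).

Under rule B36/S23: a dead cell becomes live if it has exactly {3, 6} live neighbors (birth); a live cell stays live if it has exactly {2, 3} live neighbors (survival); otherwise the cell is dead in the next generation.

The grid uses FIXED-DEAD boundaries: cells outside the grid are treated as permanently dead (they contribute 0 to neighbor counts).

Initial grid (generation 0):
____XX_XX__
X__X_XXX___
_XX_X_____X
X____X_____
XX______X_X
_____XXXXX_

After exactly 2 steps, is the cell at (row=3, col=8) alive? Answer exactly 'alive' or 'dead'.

Simulating step by step:
Generation 0 (given above): 24 live cells
Generation 1: 25 live cells
____XX_XX__
_XXX___XX__
XXXXX______
X_X______X_
XX___X__X__
______XXXX_
Generation 2: 22 live cells
__XXX_XXX__
X____XXXX__
X___X___X__
____X______
XX____X____
______XXXX_

Cell (3,8) at generation 2: 0 -> dead

Answer: dead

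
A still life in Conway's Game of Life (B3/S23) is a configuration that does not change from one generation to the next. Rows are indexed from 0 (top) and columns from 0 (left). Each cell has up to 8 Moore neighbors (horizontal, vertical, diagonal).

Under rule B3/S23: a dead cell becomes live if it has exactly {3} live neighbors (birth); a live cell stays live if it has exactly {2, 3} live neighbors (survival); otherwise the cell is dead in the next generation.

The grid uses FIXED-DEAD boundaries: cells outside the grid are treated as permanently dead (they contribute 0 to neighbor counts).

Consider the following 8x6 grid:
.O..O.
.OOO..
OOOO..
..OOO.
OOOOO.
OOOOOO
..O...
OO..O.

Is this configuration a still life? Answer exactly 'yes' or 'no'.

Answer: no

Derivation:
Compute generation 1 and compare to generation 0 (given above):
Generation 1:
.O.O..
....O.
O.....
......
O.....
O....O
.....O
.O....
Cell (0,3) differs: gen0=0 vs gen1=1 -> NOT a still life.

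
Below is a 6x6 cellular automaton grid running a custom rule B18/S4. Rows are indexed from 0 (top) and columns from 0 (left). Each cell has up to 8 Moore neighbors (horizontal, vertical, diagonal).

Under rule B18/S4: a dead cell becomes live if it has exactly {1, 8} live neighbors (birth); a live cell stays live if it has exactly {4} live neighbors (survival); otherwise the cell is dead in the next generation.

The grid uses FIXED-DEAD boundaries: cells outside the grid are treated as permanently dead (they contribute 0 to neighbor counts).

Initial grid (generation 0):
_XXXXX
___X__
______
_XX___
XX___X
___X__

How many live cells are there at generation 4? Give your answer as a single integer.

Answer: 8

Derivation:
Simulating step by step:
Generation 0 (given above): 12 live cells
Generation 1: 8 live cells
X_____
X_____
X___X_
___XXX
______
_____X
Generation 2: 9 live cells
______
___XXX
__X___
XXX___
__X___
____X_
Generation 3: 8 live cells
__X___
_X____
______
_X____
____XX
_XX__X
Generation 4: 8 live cells
X__X__
X__X__
______
X_XX__
______
X_____
Population at generation 4: 8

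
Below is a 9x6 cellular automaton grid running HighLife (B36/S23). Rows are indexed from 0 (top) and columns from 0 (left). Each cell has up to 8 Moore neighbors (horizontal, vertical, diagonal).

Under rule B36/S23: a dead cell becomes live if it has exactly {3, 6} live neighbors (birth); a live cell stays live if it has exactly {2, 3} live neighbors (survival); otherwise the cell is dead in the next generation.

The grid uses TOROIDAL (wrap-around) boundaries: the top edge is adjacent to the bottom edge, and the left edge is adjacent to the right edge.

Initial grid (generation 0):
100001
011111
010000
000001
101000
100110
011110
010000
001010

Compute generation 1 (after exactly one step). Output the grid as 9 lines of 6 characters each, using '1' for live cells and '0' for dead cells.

Simulating step by step:
Generation 0 (given above): 21 live cells
Generation 1: 26 live cells
(generation 1 grid is the final answer)

Answer: 100000
011111
010101
110000
110110
100010
110011
010010
110001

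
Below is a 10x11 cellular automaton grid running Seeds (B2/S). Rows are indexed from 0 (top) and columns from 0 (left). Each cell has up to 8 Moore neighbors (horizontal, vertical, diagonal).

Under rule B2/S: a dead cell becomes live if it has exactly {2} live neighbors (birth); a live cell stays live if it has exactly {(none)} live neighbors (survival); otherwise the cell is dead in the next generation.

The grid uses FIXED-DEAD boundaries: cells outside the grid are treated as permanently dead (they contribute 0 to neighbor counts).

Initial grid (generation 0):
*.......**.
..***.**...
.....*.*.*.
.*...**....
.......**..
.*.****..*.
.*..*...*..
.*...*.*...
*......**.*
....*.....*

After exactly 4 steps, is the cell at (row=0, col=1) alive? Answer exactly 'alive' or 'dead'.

Answer: alive

Derivation:
Simulating step by step:
Generation 0 (given above): 34 live cells
Generation 1: 23 live cells
.**.***....
.*........*
.*.........
....*....*.
**.*.....*.
*..........
.........*.
..*.*......
.*..**.....
.......**..
Generation 2: 30 live cells
*..*.......
...**.*....
*.*......**
...*....*.*
..*.*...*.*
..*.....***
.*.*.......
.*.........
..*...***..
....***....
Generation 3: 27 live cells
..*..*.....
*....*...**
.*...*.**..
....*..*...
.*.........
....*..*...
*.......*.*
*..*..*.*..
.*.**......
...*....*..
Generation 4: 33 live cells
.*..*.*..**
..*....*...
*.........*
***..*.....
...******..
**......**.
.*.****....
.....*.....
*....*..**.
...........

Cell (0,1) at generation 4: 1 -> alive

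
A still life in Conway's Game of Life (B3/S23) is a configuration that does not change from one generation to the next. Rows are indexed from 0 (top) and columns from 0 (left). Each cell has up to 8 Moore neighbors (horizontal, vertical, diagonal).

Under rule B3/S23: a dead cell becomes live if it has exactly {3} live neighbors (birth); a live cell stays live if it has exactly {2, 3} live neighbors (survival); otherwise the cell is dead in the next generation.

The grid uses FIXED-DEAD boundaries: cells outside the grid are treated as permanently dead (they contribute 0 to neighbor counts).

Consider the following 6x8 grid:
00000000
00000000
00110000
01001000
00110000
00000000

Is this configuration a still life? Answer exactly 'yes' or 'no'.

Compute generation 1 and compare to generation 0 (given above):
Generation 1:
00000000
00000000
00110000
01001000
00110000
00000000
The grids are IDENTICAL -> still life.

Answer: yes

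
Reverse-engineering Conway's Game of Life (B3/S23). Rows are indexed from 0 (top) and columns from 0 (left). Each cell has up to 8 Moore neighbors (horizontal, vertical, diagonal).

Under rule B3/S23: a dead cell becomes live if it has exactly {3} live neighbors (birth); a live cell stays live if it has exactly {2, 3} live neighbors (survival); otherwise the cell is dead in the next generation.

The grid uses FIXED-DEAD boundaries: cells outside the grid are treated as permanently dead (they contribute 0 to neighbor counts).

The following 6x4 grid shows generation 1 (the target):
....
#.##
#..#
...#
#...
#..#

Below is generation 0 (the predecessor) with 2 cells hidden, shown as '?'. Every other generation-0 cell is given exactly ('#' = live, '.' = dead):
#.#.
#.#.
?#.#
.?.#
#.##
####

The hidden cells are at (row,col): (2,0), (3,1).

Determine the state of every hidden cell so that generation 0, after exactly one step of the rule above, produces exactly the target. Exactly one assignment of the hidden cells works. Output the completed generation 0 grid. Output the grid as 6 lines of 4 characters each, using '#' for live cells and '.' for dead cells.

Hidden generation-0 cells (in order): (2,0), (3,1).
A hidden cell only influences target cells in its own 3x3 neighborhood. Try each of the 2^2 = 4 assignments, step the completed generation 0 forward once under B3/S23, and compare with the target:
  (2,0)=. (3,1)=. -> step gives (2,0)='.' but target has '#' -> reject
  (2,0)=. (3,1)=# -> step gives (2,1)='#' but target has '.' -> reject
  (2,0)=# (3,1)=. -> step gives (2,1)='#' but target has '.' -> reject
  (2,0)=# (3,1)=# -> step reproduces the target at every cell -> ACCEPT
Unique solution: (2,0)=live, (3,1)=live.
Check: live-neighbor counts of every cell in the completed generation 0:
1412
3633
3452
4463
3664
2443
Applying B3/S23 to generation 0 with these counts gives:
....
#.##
#..#
...#
#...
#..#
which matches the target exactly.

Answer: #.#.
#.#.
##.#
.#.#
#.##
####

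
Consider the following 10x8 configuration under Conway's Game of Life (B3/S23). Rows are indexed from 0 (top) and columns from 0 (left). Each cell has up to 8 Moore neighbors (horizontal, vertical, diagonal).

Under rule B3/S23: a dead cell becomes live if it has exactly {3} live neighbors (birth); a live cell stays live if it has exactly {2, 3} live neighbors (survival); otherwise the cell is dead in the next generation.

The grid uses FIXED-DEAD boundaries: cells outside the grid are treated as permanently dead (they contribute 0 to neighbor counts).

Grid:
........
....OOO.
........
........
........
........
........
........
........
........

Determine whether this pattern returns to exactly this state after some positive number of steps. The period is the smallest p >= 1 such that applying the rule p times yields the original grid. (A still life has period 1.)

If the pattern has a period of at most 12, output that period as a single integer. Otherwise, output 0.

Simulating and comparing each generation to the original:
Gen 0 (original, given above): 3 live cells
Gen 1: 3 live cells, differs from original
Gen 2: 3 live cells, MATCHES original -> period = 2

Answer: 2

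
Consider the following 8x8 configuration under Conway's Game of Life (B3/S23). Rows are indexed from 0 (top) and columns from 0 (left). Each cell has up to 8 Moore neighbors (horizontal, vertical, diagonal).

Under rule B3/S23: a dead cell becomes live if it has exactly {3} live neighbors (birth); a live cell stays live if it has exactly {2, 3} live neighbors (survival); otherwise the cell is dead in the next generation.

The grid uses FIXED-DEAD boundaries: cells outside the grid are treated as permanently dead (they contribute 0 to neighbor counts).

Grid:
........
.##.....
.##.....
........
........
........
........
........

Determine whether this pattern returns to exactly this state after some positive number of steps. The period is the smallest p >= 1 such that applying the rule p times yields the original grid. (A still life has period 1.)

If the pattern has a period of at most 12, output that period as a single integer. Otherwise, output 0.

Answer: 1

Derivation:
Simulating and comparing each generation to the original:
Gen 0 (original, given above): 4 live cells
Gen 1: 4 live cells, MATCHES original -> period = 1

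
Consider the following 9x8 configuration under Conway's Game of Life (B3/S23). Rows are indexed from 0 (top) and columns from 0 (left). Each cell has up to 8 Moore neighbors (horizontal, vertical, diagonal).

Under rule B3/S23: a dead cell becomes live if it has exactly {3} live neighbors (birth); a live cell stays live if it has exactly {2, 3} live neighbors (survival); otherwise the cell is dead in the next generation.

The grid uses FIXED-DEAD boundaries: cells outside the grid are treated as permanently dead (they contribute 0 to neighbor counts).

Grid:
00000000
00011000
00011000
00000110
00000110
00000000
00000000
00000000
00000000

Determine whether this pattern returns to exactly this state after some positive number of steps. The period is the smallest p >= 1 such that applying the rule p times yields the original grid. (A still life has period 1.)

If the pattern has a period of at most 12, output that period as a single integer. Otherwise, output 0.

Simulating and comparing each generation to the original:
Gen 0 (original, given above): 8 live cells
Gen 1: 6 live cells, differs from original
Gen 2: 8 live cells, MATCHES original -> period = 2

Answer: 2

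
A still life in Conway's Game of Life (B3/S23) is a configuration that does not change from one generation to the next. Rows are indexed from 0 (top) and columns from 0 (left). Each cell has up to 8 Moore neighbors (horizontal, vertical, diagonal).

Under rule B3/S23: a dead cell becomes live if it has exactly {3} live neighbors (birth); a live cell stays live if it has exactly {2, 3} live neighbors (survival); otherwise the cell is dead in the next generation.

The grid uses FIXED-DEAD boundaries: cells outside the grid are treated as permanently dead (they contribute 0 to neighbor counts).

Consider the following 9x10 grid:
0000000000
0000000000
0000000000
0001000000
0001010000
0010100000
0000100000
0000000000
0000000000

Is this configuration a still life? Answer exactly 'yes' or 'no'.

Compute generation 1 and compare to generation 0 (given above):
Generation 1:
0000000000
0000000000
0000000000
0000100000
0011000000
0000110000
0001000000
0000000000
0000000000
Cell (3,3) differs: gen0=1 vs gen1=0 -> NOT a still life.

Answer: no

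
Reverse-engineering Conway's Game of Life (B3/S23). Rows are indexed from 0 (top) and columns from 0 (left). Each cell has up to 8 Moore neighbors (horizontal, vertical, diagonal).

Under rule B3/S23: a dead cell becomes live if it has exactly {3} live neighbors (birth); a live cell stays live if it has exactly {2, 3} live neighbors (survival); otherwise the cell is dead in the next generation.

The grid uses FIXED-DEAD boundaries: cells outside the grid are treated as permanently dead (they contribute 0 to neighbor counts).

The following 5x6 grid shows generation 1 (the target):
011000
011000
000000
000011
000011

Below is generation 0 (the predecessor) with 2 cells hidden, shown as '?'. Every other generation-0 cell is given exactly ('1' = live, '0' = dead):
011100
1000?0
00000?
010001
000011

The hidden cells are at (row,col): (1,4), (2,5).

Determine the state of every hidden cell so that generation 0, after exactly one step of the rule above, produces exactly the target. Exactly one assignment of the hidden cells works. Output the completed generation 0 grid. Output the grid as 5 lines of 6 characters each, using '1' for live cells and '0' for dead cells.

Answer: 011100
100000
000000
010001
000011

Derivation:
Hidden generation-0 cells (in order): (1,4), (2,5).
A hidden cell only influences target cells in its own 3x3 neighborhood. Try each of the 2^2 = 4 assignments, step the completed generation 0 forward once under B3/S23, and compare with the target:
  (1,4)=0 (2,5)=0 -> step reproduces the target at every cell -> ACCEPT
  (1,4)=0 (2,5)=1 -> step gives (3,4)='0' but target has '1' -> reject
  (1,4)=1 (2,5)=0 -> step gives (0,3)='1' but target has '0' -> reject
  (1,4)=1 (2,5)=1 -> step gives (0,3)='1' but target has '0' -> reject
Unique solution: (1,4)=dead, (2,5)=dead.
Check: live-neighbor counts of every cell in the completed generation 0:
222110
133210
221011
101132
111122
Applying B3/S23 to generation 0 with these counts gives:
011000
011000
000000
000011
000011
which matches the target exactly.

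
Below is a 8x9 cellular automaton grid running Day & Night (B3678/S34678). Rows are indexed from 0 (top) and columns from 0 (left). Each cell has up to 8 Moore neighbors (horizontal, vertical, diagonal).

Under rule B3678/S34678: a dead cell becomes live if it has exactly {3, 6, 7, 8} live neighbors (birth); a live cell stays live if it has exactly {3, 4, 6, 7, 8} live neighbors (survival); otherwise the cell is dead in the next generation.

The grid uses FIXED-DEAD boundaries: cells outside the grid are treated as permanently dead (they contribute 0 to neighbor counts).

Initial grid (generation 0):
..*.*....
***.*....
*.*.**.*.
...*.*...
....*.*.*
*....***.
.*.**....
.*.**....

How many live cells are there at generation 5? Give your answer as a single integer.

Answer: 19

Derivation:
Simulating step by step:
Generation 0 (given above): 26 live cells
Generation 1: 22 live cells
.........
..***....
..*.***..
...*.*.*.
....*.*..
...*.***.
*..**.*..
...**....
Generation 2: 20 live cells
...*.....
...**....
..**.**..
...*.....
...**....
...*..**.
..**..**.
...***...
Generation 3: 23 live cells
....*....
...***...
..**.....
...*.*...
..***....
...*.***.
..**..**.
..***.*..
Generation 4: 21 live cells
...***...
..***....
..****...
.........
..**.....
.....***.
..*....*.
..**.*.*.
Generation 5: 19 live cells
..***....
..***....
..*.*....
.........
......*..
..**..*..
...******
......*..
Population at generation 5: 19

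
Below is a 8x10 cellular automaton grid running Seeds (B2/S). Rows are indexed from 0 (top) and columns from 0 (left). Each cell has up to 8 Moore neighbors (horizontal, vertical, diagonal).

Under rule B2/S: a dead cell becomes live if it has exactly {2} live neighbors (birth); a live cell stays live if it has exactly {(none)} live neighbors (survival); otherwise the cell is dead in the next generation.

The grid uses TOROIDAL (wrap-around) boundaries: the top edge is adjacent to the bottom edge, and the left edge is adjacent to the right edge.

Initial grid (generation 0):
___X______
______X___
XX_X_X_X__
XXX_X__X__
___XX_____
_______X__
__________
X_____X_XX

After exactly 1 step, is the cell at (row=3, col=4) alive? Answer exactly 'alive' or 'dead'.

Answer: dead

Derivation:
Simulating step by step:
Generation 0 (given above): 19 live cells
Generation 1: 23 live cells
X____XX_X_
XX_X_X_X__
________XX
________XX
X____XXXX_
___XX_____
X_____X___
_______X__

Cell (3,4) at generation 1: 0 -> dead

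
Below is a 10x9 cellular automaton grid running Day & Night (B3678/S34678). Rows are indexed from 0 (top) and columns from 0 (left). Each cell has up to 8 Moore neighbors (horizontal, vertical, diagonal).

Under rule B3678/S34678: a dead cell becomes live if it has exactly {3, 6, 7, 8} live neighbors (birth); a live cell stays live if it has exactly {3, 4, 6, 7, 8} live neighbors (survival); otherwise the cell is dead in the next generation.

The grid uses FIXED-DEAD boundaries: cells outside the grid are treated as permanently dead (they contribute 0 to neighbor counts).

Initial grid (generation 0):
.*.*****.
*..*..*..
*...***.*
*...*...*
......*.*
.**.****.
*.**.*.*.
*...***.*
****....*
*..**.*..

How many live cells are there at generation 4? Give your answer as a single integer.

Simulating step by step:
Generation 0 (given above): 44 live cells
Generation 1: 42 live cells
..*.***..
.*****...
.*.***...
......*..
.*.**.*..
.**.**.**
..*******
**..***..
****..*..
...*.....
Generation 2: 35 live cells
.**.**...
.*.***...
...*.**..
.........
...**.*..
.*.****.*
*.*.***.*
*.**.*...
****.....
.*.......
Generation 3: 30 live cells
..*.**...
...**....
..*..*...
...*..*..
..***..*.
....***..
..*****..
**...**..
*..**....
**.......
Generation 4: 23 live cells
....*....
..***....
.........
...*.*...
...**....
...*****.
.*.*.*.*.
.*..*.*..
*.*..*...
.........
Population at generation 4: 23

Answer: 23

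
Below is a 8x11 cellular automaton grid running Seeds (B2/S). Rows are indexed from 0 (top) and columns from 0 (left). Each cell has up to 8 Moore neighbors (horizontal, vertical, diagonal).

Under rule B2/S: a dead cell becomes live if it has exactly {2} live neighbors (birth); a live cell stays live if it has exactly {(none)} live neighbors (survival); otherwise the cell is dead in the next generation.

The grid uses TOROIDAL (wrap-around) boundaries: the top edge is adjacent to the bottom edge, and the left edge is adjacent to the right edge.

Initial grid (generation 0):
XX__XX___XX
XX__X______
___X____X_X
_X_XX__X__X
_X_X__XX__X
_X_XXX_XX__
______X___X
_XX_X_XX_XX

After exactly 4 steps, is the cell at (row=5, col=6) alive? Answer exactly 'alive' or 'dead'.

Answer: dead

Derivation:
Simulating step by step:
Generation 0 (given above): 37 live cells
Generation 1: 6 live cells
_______X___
________X__
_____X_X___
_____X_____
___________
__________X
___________
___________
Generation 2: 4 live cells
________X__
___________
____X___X__
____X______
___________
___________
___________
___________
Generation 3: 7 live cells
___________
_______XXX_
___X_X_____
___X_X_____
___________
___________
___________
___________
Generation 4: 10 live cells
_______X_X_
____X_X____
__X____X_X_
__X___X____
____X______
___________
___________
___________

Cell (5,6) at generation 4: 0 -> dead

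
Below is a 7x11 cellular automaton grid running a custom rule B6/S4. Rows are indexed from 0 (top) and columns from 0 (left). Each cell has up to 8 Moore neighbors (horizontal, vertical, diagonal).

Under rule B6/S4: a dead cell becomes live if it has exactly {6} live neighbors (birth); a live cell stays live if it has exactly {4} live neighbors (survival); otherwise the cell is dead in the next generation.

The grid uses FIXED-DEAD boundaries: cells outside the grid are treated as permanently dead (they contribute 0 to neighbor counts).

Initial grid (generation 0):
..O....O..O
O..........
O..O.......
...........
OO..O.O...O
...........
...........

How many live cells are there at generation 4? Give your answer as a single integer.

Simulating step by step:
Generation 0 (given above): 11 live cells
Generation 1: 0 live cells
...........
...........
...........
...........
...........
...........
...........
Generation 2: 0 live cells
...........
...........
...........
...........
...........
...........
...........
Generation 3: 0 live cells
...........
...........
...........
...........
...........
...........
...........
Generation 4: 0 live cells
...........
...........
...........
...........
...........
...........
...........
Population at generation 4: 0

Answer: 0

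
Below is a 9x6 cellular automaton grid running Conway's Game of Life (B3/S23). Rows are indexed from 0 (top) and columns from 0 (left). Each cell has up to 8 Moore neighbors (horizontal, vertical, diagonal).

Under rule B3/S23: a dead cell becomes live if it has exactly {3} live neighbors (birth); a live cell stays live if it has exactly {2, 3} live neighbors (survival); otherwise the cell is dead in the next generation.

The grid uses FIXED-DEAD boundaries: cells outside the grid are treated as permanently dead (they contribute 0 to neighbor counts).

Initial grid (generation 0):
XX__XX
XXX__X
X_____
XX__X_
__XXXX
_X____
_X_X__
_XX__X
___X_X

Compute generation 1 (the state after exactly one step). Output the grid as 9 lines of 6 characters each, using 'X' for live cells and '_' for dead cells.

Simulating step by step:
Generation 0 (given above): 24 live cells
Generation 1: 25 live cells
(generation 1 grid is the final answer)

Answer: X_X_XX
__X_XX
__X___
XXX_XX
X_XXXX
_X____
XX____
_X_X__
__X_X_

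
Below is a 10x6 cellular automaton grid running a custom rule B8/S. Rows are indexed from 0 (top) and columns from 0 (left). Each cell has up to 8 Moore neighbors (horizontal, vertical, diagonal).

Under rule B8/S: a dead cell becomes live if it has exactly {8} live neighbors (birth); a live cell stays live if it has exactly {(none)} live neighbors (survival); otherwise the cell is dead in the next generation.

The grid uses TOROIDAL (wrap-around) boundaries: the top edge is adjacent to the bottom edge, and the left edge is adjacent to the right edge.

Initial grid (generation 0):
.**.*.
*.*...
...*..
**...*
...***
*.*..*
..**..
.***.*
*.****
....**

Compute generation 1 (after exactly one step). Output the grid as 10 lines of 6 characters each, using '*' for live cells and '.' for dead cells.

Simulating step by step:
Generation 0 (given above): 28 live cells
Generation 1: 0 live cells
(generation 1 grid is the final answer)

Answer: ......
......
......
......
......
......
......
......
......
......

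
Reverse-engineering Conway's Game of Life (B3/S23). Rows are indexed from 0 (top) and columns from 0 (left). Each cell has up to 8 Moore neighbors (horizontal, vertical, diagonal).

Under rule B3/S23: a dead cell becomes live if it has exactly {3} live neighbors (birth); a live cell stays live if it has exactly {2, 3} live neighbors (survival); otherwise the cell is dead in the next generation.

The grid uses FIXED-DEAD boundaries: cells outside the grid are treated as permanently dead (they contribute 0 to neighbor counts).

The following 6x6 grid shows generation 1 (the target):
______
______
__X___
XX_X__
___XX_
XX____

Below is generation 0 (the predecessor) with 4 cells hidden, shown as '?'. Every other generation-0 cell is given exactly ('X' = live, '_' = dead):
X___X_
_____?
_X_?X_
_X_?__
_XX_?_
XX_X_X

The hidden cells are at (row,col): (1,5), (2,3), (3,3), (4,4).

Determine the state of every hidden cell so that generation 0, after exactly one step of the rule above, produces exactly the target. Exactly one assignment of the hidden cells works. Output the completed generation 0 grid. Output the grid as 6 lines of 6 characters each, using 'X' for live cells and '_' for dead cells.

Answer: X___X_
______
_X__X_
_X_X__
_XX___
XX_X_X

Derivation:
Hidden generation-0 cells (in order): (1,5), (2,3), (3,3), (4,4).
A hidden cell only influences target cells in its own 3x3 neighborhood. Try each of the 2^4 = 16 assignments, step the completed generation 0 forward once under B3/S23, and compare with the target:
  (1,5)=_ (2,3)=_ (3,3)=_ (4,4)=_ -> step gives (2,2)='_' but target has 'X' -> reject
  (1,5)=_ (2,3)=_ (3,3)=_ (4,4)=X -> step gives (2,2)='_' but target has 'X' -> reject
  (1,5)=_ (2,3)=_ (3,3)=X (4,4)=_ -> step reproduces the target at every cell -> ACCEPT
  (1,5)=_ (2,3)=_ (3,3)=X (4,4)=X -> step gives (3,4)='X' but target has '_' -> reject
  (1,5)=_ (2,3)=X (3,3)=_ (4,4)=_ -> step gives (1,3)='X' but target has '_' -> reject
  (1,5)=_ (2,3)=X (3,3)=_ (4,4)=X -> step gives (1,3)='X' but target has '_' -> reject
  (1,5)=_ (2,3)=X (3,3)=X (4,4)=_ -> step gives (1,3)='X' but target has '_' -> reject
  (1,5)=_ (2,3)=X (3,3)=X (4,4)=X -> step gives (1,3)='X' but target has '_' -> reject
  (1,5)=X (2,3)=_ (3,3)=_ (4,4)=_ -> step gives (1,4)='X' but target has '_' -> reject
  (1,5)=X (2,3)=_ (3,3)=_ (4,4)=X -> step gives (1,4)='X' but target has '_' -> reject
  (1,5)=X (2,3)=_ (3,3)=X (4,4)=_ -> step gives (1,4)='X' but target has '_' -> reject
  (1,5)=X (2,3)=_ (3,3)=X (4,4)=X -> step gives (1,4)='X' but target has '_' -> reject
  (1,5)=X (2,3)=X (3,3)=_ (4,4)=_ -> step gives (1,3)='X' but target has '_' -> reject
  (1,5)=X (2,3)=X (3,3)=_ (4,4)=X -> step gives (1,3)='X' but target has '_' -> reject
  (1,5)=X (2,3)=X (3,3)=X (4,4)=_ -> step gives (1,3)='X' but target has '_' -> reject
  (1,5)=X (2,3)=X (3,3)=X (4,4)=X -> step gives (1,3)='X' but target has '_' -> reject
Unique solution: (1,5)=dead, (2,3)=dead, (3,3)=live, (4,4)=dead.
Check: live-neighbor counts of every cell in the completed generation 0:
010101
221222
213211
335221
445331
234120
Applying B3/S23 to generation 0 with these counts gives:
______
______
__X___
XX_X__
___XX_
XX____
which matches the target exactly.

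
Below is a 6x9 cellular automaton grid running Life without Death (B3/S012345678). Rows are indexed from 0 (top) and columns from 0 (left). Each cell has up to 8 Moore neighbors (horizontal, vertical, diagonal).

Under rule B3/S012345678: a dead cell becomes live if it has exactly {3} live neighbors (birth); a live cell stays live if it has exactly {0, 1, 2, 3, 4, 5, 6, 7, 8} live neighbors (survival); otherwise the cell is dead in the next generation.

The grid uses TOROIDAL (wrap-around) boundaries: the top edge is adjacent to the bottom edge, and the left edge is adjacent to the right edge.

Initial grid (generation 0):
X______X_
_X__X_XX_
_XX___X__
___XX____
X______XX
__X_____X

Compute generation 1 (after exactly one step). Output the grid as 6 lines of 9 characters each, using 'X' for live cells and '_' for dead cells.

Simulating step by step:
Generation 0 (given above): 16 live cells
Generation 1: 31 live cells
(generation 1 grid is the final answer)

Answer: XX____XX_
XXX_XXXXX
_XX_X_XX_
XXXXX__XX
X__X___XX
_XX_____X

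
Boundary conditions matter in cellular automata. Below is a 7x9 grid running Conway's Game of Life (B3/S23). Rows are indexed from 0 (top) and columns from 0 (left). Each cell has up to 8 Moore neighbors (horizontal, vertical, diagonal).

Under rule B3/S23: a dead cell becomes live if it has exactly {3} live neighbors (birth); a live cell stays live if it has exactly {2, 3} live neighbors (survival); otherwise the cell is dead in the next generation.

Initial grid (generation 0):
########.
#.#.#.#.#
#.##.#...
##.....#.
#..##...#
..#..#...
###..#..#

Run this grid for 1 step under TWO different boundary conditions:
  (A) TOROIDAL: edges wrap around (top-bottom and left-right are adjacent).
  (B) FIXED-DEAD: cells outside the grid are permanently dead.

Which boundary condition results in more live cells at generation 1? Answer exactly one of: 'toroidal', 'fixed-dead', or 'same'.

Under TOROIDAL boundary, generation 1:
.........
.........
..######.
.........
#.###...#
..#..#...
.......##
Population = 15

Under FIXED-DEAD boundary, generation 1:
#.#.#.##.
#........
#.######.
#........
#.###....
#.#..#...
.##......
Population = 23

Comparison: toroidal=15, fixed-dead=23 -> fixed-dead

Answer: fixed-dead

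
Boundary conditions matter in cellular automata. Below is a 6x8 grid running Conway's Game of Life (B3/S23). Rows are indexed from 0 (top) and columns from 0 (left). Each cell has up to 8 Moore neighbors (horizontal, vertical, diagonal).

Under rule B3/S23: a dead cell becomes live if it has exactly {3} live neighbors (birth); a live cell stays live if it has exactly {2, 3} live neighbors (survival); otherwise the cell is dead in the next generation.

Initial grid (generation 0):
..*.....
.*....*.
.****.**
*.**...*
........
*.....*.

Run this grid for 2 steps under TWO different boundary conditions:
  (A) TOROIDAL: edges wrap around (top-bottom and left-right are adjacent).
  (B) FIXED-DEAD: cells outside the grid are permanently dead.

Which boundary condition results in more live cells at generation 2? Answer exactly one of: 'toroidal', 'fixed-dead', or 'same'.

Under TOROIDAL boundary, generation 2:
.*.....*
.*..*...
.*..*...
**..*.*.
**......
.*......
Population = 13

Under FIXED-DEAD boundary, generation 2:
......*.
....*..*
....*...
....*..*
........
........
Population = 6

Comparison: toroidal=13, fixed-dead=6 -> toroidal

Answer: toroidal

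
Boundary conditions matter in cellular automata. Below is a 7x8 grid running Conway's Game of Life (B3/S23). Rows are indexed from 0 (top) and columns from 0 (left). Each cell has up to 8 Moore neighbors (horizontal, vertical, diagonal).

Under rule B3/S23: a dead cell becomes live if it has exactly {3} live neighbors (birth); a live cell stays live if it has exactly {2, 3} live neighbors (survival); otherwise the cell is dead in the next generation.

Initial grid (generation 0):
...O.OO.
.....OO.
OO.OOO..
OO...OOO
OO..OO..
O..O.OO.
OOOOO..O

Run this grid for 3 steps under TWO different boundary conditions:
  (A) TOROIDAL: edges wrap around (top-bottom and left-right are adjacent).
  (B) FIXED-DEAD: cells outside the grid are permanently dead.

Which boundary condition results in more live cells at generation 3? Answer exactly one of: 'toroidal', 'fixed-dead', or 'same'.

Answer: fixed-dead

Derivation:
Under TOROIDAL boundary, generation 3:
.O.O...O
..O.....
........
..O.....
..O.....
.OO.....
.OO....O
Population = 11

Under FIXED-DEAD boundary, generation 3:
..O...O.
..O...O.
.....O..
........
........
..O.O.OO
..OOO.OO
Population = 14

Comparison: toroidal=11, fixed-dead=14 -> fixed-dead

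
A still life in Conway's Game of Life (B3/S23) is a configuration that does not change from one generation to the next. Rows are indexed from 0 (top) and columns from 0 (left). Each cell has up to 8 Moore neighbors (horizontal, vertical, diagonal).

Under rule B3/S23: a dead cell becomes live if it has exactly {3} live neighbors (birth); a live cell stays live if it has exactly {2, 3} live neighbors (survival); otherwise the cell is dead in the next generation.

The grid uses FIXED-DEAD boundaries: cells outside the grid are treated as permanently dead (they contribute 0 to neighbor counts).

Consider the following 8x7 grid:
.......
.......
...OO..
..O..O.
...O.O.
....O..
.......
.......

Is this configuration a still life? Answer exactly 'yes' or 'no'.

Answer: yes

Derivation:
Compute generation 1 and compare to generation 0 (given above):
Generation 1:
.......
.......
...OO..
..O..O.
...O.O.
....O..
.......
.......
The grids are IDENTICAL -> still life.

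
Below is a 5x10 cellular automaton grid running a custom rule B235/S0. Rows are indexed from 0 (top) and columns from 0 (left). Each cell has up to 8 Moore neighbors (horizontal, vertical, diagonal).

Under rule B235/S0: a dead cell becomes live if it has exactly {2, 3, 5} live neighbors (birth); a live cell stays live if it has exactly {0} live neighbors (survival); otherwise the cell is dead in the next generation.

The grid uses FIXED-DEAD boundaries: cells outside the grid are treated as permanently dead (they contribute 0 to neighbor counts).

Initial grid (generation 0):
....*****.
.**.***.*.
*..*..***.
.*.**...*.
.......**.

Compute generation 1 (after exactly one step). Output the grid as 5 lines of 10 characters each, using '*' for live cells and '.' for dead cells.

Answer: .***.....*
*........*
..*.**...*
*.*..**..*
..***....*

Derivation:
Simulating step by step:
Generation 0 (given above): 22 live cells
Generation 1: 19 live cells
(generation 1 grid is the final answer)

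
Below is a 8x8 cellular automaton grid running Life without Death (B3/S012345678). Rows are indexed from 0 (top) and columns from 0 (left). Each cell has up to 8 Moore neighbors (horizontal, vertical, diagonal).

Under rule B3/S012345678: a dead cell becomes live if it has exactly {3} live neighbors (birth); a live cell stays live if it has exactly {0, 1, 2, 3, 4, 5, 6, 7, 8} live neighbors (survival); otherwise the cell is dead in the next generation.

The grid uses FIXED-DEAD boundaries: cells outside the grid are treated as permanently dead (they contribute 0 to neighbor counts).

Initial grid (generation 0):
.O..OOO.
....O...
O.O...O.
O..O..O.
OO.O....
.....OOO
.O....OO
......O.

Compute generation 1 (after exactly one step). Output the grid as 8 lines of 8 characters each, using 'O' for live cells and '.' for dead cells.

Simulating step by step:
Generation 0 (given above): 21 live cells
Generation 1: 35 live cells
(generation 1 grid is the final answer)

Answer: .O..OOO.
.O.OO.O.
OOOO.OO.
O..O..O.
OOOOOO.O
OOO..OOO
.O....OO
......OO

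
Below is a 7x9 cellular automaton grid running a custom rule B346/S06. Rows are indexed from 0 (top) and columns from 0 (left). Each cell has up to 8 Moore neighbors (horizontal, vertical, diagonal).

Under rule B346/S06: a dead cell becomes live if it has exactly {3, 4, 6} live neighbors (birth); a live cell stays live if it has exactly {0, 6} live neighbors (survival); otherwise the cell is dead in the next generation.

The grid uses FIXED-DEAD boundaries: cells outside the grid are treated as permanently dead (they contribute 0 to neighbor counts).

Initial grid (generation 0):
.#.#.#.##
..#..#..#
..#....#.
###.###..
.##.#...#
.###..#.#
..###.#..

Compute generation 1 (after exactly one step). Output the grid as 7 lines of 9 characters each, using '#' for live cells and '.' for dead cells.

Simulating step by step:
Generation 0 (given above): 29 live cells
Generation 1: 27 live cells
(generation 1 grid is the final answer)

Answer: ..#.#.#..
.#.##.##.
...####..
.......#.
####..##.
..####.#.
.#...#.#.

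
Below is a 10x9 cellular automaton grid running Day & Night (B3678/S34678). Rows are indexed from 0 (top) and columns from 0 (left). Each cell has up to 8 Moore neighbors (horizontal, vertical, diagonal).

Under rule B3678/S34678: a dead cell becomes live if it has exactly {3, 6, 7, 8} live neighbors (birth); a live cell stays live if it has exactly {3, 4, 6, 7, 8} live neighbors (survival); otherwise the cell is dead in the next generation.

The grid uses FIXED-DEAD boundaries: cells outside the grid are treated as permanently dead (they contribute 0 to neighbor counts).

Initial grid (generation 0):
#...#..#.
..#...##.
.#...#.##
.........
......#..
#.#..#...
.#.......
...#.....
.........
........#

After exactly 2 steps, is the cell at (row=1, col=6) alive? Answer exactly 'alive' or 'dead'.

Answer: alive

Derivation:
Simulating step by step:
Generation 0 (given above): 17 live cells
Generation 1: 10 live cells
......#..
.#...###.
.......#.
......##.
.........
.#.......
..#......
.........
.........
.........
Generation 2: 9 live cells
.....###.
......##.
.....####
.........
.........
.........
.........
.........
.........
.........

Cell (1,6) at generation 2: 1 -> alive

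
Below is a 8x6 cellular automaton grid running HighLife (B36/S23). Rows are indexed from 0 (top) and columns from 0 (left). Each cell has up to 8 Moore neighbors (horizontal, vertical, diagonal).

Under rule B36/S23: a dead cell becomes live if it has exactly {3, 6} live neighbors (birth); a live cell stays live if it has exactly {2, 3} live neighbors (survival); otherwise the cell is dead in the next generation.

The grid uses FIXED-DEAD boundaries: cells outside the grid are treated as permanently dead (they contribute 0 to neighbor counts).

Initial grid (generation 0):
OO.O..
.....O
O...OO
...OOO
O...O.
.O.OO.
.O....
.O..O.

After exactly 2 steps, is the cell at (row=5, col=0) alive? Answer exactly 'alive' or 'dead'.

Answer: alive

Derivation:
Simulating step by step:
Generation 0 (given above): 18 live cells
Generation 1: 15 live cells
......
OO...O
...O..
...O..
..O...
OOOOO.
OO.OO.
......
Generation 2: 9 live cells
......
......
..O.O.
..OO..
....O.
O...O.
O...O.
......

Cell (5,0) at generation 2: 1 -> alive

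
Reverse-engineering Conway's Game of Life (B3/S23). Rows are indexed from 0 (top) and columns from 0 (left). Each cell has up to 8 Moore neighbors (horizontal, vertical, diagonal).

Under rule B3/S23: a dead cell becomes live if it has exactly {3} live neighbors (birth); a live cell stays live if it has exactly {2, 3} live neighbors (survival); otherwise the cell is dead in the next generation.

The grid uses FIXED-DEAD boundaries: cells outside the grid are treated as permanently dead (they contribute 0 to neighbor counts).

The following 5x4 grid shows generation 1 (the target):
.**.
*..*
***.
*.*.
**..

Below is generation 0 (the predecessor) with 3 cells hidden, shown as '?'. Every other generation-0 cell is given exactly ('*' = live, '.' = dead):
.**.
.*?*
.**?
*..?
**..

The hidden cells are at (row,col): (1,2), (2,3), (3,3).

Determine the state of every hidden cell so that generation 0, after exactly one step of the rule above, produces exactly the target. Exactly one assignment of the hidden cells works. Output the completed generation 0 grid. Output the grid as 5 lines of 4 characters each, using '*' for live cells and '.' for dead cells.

Hidden generation-0 cells (in order): (1,2), (2,3), (3,3).
A hidden cell only influences target cells in its own 3x3 neighborhood. Try each of the 2^3 = 8 assignments, step the completed generation 0 forward once under B3/S23, and compare with the target:
  (1,2)=. (2,3)=. (3,3)=. -> step reproduces the target at every cell -> ACCEPT
  (1,2)=. (2,3)=. (3,3)=* -> step gives (2,2)='.' but target has '*' -> reject
  (1,2)=. (2,3)=* (3,3)=. -> step gives (2,2)='.' but target has '*' -> reject
  (1,2)=. (2,3)=* (3,3)=* -> step gives (2,2)='.' but target has '*' -> reject
  (1,2)=* (2,3)=. (3,3)=. -> step gives (0,2)='.' but target has '*' -> reject
  (1,2)=* (2,3)=. (3,3)=* -> step gives (0,2)='.' but target has '*' -> reject
  (1,2)=* (2,3)=* (3,3)=. -> step gives (0,2)='.' but target has '*' -> reject
  (1,2)=* (2,3)=* (3,3)=* -> step gives (0,2)='.' but target has '*' -> reject
Unique solution: (1,2)=dead, (2,3)=dead, (3,3)=dead.
Check: live-neighbor counts of every cell in the completed generation 0:
2232
3462
3332
3531
2210
Applying B3/S23 to generation 0 with these counts gives:
.**.
*..*
***.
*.*.
**..
which matches the target exactly.

Answer: .**.
.*.*
.**.
*...
**..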